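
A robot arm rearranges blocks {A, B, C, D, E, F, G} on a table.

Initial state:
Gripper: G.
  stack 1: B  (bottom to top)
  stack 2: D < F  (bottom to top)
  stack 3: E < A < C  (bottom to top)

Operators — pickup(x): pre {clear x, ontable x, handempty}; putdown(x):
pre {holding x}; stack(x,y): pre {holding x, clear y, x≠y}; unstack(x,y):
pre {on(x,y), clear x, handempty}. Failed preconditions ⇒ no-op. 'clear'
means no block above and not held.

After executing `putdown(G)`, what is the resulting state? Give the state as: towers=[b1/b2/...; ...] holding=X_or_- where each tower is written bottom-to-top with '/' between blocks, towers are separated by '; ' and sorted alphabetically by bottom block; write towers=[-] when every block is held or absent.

before: towers=[B; D/F; E/A/C] holding=G
pre[putdown(G)]: holding(G) ok
all met → apply putdown(G)
after:  towers=[B; D/F; E/A/C; G] holding=-

towers=[B; D/F; E/A/C; G] holding=-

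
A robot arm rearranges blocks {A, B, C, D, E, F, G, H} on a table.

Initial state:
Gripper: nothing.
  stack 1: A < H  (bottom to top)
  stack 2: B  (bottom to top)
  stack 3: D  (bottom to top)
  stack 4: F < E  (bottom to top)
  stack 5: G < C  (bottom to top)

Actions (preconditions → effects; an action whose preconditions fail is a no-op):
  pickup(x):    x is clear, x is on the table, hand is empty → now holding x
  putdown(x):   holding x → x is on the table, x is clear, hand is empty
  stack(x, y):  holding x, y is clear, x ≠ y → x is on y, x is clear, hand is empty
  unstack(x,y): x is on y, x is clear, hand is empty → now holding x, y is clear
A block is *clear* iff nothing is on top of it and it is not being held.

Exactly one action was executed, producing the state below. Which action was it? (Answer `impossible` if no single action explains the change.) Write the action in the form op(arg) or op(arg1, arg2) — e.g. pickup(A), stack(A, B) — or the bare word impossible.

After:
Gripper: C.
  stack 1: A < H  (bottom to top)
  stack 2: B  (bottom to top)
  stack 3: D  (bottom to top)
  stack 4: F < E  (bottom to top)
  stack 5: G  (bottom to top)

target: towers=[A/H; B; D; F/E; G] holding=C
     unstack(E, F) → towers=[A/H; B; D; F; G/C] holding=E
     unstack(H, A) → towers=[A; B; D; F/E; G/C] holding=H
         pickup(B) → towers=[A/H; D; F/E; G/C] holding=B
         pickup(D) → towers=[A/H; B; F/E; G/C] holding=D
     unstack(C, G) → towers=[A/H; B; D; F/E; G] holding=C  ← match

unstack(C, G)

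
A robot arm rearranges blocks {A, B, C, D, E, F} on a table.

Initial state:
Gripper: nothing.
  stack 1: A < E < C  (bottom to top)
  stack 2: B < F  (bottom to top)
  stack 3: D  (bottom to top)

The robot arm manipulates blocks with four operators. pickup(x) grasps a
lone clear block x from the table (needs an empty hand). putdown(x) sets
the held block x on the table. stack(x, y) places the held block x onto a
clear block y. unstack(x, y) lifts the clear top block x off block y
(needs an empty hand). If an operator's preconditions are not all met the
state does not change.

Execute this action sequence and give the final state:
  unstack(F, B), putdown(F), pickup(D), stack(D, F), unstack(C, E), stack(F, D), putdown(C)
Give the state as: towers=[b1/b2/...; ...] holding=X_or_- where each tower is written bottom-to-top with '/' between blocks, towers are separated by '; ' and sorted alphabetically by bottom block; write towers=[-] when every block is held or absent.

towers=[A/E; B; C; F/D] holding=-

step 1 (unstack(F, B)): towers=[A/E/C; B; D] holding=F
step 2 (putdown(F)): towers=[A/E/C; B; D; F] holding=-
step 3 (pickup(D)): towers=[A/E/C; B; F] holding=D
step 4 (stack(D, F)): towers=[A/E/C; B; F/D] holding=-
step 5 (unstack(C, E)): towers=[A/E; B; F/D] holding=C
step 6 (stack(F, D)) [no-op]: towers=[A/E; B; F/D] holding=C
step 7 (putdown(C)): towers=[A/E; B; C; F/D] holding=-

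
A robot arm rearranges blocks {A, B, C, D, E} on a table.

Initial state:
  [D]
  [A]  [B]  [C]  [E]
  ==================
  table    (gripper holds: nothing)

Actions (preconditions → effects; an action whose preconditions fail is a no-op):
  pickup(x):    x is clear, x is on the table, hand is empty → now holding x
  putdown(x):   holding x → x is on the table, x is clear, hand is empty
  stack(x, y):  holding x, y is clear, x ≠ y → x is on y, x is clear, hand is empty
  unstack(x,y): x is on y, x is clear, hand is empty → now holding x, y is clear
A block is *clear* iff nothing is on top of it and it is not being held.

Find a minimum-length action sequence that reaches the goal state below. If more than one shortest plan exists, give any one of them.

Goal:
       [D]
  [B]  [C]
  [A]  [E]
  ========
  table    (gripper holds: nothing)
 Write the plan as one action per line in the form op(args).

pickup(C)
stack(C, E)
unstack(D, A)
stack(D, C)
pickup(B)
stack(B, A)

step 1 (pickup(C)): towers=[A/D; B; E] holding=C
step 2 (stack(C, E)): towers=[A/D; B; E/C] holding=-
step 3 (unstack(D, A)): towers=[A; B; E/C] holding=D
step 4 (stack(D, C)): towers=[A; B; E/C/D] holding=-
step 5 (pickup(B)): towers=[A; E/C/D] holding=B
step 6 (stack(B, A)): towers=[A/B; E/C/D] holding=-
goal check: towers=[A/B; E/C/D] holding=- — reached (length 6, optimal by BFS)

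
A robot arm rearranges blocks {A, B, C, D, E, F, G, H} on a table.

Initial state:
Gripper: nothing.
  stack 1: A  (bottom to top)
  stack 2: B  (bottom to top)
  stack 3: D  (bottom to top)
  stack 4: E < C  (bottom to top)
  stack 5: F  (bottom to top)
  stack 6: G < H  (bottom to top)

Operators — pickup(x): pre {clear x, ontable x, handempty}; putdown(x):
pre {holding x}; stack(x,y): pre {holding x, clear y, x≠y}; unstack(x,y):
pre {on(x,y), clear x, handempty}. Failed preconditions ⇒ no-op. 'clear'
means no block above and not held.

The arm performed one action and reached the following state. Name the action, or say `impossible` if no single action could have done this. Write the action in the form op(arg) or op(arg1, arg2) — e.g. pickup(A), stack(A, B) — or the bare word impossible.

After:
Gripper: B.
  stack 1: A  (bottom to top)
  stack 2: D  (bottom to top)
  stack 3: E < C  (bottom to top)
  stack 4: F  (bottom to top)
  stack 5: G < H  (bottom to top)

target: towers=[A; D; E/C; F; G/H] holding=B
         pickup(A) → towers=[B; D; E/C; F; G/H] holding=A
     unstack(H, G) → towers=[A; B; D; E/C; F; G] holding=H
         pickup(B) → towers=[A; D; E/C; F; G/H] holding=B  ← match
         pickup(F) → towers=[A; B; D; E/C; G/H] holding=F
         pickup(D) → towers=[A; B; E/C; F; G/H] holding=D
     unstack(C, E) → towers=[A; B; D; E; F; G/H] holding=C

pickup(B)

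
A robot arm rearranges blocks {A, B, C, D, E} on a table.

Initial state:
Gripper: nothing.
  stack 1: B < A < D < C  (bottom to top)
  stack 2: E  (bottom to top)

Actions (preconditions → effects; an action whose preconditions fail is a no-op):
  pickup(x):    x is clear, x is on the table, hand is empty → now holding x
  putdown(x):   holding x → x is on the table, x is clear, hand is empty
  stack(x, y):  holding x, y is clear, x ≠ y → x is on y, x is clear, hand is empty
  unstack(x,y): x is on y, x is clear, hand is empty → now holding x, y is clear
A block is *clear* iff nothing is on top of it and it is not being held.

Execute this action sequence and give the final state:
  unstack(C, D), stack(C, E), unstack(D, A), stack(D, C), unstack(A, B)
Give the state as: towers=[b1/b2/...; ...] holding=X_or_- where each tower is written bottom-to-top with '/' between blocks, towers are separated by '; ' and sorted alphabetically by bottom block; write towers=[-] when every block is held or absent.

step 1 (unstack(C, D)): towers=[B/A/D; E] holding=C
step 2 (stack(C, E)): towers=[B/A/D; E/C] holding=-
step 3 (unstack(D, A)): towers=[B/A; E/C] holding=D
step 4 (stack(D, C)): towers=[B/A; E/C/D] holding=-
step 5 (unstack(A, B)): towers=[B; E/C/D] holding=A

towers=[B; E/C/D] holding=A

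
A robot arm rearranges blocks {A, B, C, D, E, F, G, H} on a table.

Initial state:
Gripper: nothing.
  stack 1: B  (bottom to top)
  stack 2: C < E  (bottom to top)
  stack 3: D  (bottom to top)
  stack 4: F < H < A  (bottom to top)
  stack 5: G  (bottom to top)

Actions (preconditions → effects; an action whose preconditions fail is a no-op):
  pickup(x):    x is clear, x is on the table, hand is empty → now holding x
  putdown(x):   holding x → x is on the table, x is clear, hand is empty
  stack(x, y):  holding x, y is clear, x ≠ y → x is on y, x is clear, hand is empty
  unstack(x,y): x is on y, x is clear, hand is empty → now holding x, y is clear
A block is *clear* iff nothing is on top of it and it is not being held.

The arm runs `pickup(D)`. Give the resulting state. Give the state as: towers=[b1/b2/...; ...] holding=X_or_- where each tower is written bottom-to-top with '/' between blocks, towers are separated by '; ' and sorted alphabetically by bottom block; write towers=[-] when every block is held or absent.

towers=[B; C/E; F/H/A; G] holding=D

before: towers=[B; C/E; D; F/H/A; G] holding=-
pre[pickup(D)]: clear(D) ok, ontable(D) ok, handempty ok
all met → apply pickup(D)
after:  towers=[B; C/E; F/H/A; G] holding=D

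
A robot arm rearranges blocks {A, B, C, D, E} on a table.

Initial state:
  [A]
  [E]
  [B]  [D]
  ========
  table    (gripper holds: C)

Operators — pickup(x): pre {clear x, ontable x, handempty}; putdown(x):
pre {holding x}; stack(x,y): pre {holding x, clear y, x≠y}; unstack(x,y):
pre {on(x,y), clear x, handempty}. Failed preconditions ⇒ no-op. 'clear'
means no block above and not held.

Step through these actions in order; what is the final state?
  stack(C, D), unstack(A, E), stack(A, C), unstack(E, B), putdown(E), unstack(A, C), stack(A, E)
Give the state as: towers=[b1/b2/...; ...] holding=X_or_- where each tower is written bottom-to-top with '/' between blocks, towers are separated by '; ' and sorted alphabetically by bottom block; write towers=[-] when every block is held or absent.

step 1 (stack(C, D)): towers=[B/E/A; D/C] holding=-
step 2 (unstack(A, E)): towers=[B/E; D/C] holding=A
step 3 (stack(A, C)): towers=[B/E; D/C/A] holding=-
step 4 (unstack(E, B)): towers=[B; D/C/A] holding=E
step 5 (putdown(E)): towers=[B; D/C/A; E] holding=-
step 6 (unstack(A, C)): towers=[B; D/C; E] holding=A
step 7 (stack(A, E)): towers=[B; D/C; E/A] holding=-

towers=[B; D/C; E/A] holding=-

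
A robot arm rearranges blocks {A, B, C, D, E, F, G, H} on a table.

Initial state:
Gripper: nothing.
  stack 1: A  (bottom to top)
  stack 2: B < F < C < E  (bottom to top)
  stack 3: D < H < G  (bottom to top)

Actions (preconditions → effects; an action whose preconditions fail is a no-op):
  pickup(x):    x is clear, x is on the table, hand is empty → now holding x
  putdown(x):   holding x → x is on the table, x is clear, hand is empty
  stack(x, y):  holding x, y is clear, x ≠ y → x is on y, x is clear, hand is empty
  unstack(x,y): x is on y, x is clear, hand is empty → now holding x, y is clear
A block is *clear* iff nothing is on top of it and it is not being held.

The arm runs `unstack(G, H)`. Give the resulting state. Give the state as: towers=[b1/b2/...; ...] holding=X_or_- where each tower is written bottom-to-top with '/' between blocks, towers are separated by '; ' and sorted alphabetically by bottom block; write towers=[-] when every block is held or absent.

towers=[A; B/F/C/E; D/H] holding=G

before: towers=[A; B/F/C/E; D/H/G] holding=-
pre[unstack(G, H)]: on(G,H) yes, clear(G) yes, handempty yes
all met → apply unstack(G, H)
after:  towers=[A; B/F/C/E; D/H] holding=G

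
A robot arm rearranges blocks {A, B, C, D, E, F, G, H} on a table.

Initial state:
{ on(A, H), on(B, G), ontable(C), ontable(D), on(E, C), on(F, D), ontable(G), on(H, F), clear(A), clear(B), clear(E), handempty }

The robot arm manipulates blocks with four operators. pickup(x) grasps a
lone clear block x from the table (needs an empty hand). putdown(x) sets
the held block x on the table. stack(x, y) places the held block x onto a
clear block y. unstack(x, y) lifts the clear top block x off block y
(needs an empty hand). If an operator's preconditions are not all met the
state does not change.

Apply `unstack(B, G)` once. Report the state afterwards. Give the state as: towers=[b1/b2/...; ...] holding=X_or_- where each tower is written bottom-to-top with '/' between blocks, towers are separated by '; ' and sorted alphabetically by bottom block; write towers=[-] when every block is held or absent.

before: towers=[C/E; D/F/H/A; G/B] holding=-
pre[unstack(B, G)]: on(B,G) ✓, clear(B) ✓, handempty ✓
all met → apply unstack(B, G)
after:  towers=[C/E; D/F/H/A; G] holding=B

towers=[C/E; D/F/H/A; G] holding=B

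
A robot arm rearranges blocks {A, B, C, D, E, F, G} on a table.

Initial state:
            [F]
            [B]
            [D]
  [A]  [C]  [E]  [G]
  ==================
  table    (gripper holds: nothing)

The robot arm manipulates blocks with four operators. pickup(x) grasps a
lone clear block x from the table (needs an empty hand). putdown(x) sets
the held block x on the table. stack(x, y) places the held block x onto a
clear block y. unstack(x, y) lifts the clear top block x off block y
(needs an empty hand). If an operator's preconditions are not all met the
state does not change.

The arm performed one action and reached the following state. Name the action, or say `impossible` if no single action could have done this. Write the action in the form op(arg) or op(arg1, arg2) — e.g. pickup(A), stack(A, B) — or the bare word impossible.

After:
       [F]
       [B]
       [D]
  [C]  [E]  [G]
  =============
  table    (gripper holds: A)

pickup(A)

target: towers=[C; E/D/B/F; G] holding=A
     unstack(F, B) → towers=[A; C; E/D/B; G] holding=F
         pickup(G) → towers=[A; C; E/D/B/F] holding=G
         pickup(A) → towers=[C; E/D/B/F; G] holding=A  ← match
         pickup(C) → towers=[A; E/D/B/F; G] holding=C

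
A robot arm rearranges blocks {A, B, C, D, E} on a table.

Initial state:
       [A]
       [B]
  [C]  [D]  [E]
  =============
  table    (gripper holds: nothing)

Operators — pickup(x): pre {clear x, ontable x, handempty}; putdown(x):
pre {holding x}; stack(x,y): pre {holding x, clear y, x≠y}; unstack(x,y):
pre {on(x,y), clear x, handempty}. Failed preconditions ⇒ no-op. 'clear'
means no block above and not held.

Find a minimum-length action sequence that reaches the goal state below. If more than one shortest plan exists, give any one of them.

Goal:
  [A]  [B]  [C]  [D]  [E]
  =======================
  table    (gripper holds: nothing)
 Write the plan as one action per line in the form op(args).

unstack(A, B)
putdown(A)
unstack(B, D)
putdown(B)

step 1 (unstack(A, B)): towers=[C; D/B; E] holding=A
step 2 (putdown(A)): towers=[A; C; D/B; E] holding=-
step 3 (unstack(B, D)): towers=[A; C; D; E] holding=B
step 4 (putdown(B)): towers=[A; B; C; D; E] holding=-
goal check: towers=[A; B; C; D; E] holding=- — reached (length 4, optimal by BFS)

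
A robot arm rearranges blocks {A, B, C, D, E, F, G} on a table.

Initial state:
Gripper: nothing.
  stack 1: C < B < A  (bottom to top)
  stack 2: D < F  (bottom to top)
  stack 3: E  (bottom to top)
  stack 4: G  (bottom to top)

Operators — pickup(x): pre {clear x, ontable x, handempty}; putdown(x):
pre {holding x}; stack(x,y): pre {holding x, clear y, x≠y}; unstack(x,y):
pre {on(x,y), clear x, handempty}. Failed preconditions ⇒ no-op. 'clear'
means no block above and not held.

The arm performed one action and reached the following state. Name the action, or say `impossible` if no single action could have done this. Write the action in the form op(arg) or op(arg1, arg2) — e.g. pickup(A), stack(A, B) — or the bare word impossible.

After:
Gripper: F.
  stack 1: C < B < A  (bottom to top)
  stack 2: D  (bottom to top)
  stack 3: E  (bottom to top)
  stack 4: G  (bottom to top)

target: towers=[C/B/A; D; E; G] holding=F
     unstack(F, D) → towers=[C/B/A; D; E; G] holding=F  ← match
         pickup(G) → towers=[C/B/A; D/F; E] holding=G
     unstack(A, B) → towers=[C/B; D/F; E; G] holding=A
         pickup(E) → towers=[C/B/A; D/F; G] holding=E

unstack(F, D)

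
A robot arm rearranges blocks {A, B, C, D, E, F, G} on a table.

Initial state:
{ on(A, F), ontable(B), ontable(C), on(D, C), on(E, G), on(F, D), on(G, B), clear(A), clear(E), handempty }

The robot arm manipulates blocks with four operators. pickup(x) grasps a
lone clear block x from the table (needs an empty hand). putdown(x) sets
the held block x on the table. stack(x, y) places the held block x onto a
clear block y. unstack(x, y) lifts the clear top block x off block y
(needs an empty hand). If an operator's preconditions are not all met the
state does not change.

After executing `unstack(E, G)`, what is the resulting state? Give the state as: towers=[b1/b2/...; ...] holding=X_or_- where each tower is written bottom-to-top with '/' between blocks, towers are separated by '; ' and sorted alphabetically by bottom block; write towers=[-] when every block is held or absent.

towers=[B/G; C/D/F/A] holding=E

before: towers=[B/G/E; C/D/F/A] holding=-
pre[unstack(E, G)]: on(E,G) ok, clear(E) ok, handempty ok
all met → apply unstack(E, G)
after:  towers=[B/G; C/D/F/A] holding=E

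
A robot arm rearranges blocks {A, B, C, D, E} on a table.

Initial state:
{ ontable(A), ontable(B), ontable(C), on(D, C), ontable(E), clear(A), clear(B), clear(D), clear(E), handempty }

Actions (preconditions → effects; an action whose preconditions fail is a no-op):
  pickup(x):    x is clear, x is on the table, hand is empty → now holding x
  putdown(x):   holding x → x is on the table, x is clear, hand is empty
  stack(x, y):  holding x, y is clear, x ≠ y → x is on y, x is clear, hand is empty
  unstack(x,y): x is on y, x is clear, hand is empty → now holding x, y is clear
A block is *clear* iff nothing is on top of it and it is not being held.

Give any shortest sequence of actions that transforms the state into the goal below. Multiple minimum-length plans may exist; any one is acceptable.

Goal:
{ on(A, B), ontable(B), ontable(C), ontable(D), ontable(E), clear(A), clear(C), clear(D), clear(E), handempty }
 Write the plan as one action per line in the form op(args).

step 1 (unstack(D, C)): towers=[A; B; C; E] holding=D
step 2 (putdown(D)): towers=[A; B; C; D; E] holding=-
step 3 (pickup(A)): towers=[B; C; D; E] holding=A
step 4 (stack(A, B)): towers=[B/A; C; D; E] holding=-
goal check: towers=[B/A; C; D; E] holding=- — reached (length 4, optimal by BFS)

unstack(D, C)
putdown(D)
pickup(A)
stack(A, B)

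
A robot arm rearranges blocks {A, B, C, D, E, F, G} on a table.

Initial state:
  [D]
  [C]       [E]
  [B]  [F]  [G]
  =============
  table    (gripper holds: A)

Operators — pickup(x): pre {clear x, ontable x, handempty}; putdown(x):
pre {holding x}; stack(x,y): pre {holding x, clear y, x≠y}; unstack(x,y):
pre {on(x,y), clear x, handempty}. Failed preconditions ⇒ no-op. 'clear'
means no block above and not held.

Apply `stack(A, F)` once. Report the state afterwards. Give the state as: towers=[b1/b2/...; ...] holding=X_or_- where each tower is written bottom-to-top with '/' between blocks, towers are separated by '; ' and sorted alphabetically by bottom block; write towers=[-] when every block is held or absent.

towers=[B/C/D; F/A; G/E] holding=-

before: towers=[B/C/D; F; G/E] holding=A
pre[stack(A, F)]: holding(A) ok, clear(F) ok, A≠F ok
all met → apply stack(A, F)
after:  towers=[B/C/D; F/A; G/E] holding=-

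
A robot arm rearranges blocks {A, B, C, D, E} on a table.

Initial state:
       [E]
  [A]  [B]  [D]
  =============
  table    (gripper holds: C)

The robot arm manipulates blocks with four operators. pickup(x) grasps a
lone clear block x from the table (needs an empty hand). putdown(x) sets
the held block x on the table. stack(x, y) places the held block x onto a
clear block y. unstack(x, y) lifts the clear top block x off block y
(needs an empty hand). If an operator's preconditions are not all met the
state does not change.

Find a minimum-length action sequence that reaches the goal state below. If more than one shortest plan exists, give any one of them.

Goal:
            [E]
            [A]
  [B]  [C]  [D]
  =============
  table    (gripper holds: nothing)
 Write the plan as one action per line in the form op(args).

putdown(C)
pickup(A)
stack(A, D)
unstack(E, B)
stack(E, A)

step 1 (putdown(C)): towers=[A; B/E; C; D] holding=-
step 2 (pickup(A)): towers=[B/E; C; D] holding=A
step 3 (stack(A, D)): towers=[B/E; C; D/A] holding=-
step 4 (unstack(E, B)): towers=[B; C; D/A] holding=E
step 5 (stack(E, A)): towers=[B; C; D/A/E] holding=-
goal check: towers=[B; C; D/A/E] holding=- — reached (length 5, optimal by BFS)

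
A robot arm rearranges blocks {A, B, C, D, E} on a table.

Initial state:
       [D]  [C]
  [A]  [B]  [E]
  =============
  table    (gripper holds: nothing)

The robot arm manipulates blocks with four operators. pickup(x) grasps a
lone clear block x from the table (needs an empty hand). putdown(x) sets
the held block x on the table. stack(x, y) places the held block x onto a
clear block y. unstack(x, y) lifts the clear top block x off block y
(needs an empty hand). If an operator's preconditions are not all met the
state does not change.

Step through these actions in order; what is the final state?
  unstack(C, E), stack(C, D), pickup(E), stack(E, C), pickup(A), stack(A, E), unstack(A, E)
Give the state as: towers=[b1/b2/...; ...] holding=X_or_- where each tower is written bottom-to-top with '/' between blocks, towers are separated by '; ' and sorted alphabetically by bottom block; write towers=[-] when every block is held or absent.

step 1 (unstack(C, E)): towers=[A; B/D; E] holding=C
step 2 (stack(C, D)): towers=[A; B/D/C; E] holding=-
step 3 (pickup(E)): towers=[A; B/D/C] holding=E
step 4 (stack(E, C)): towers=[A; B/D/C/E] holding=-
step 5 (pickup(A)): towers=[B/D/C/E] holding=A
step 6 (stack(A, E)): towers=[B/D/C/E/A] holding=-
step 7 (unstack(A, E)): towers=[B/D/C/E] holding=A

towers=[B/D/C/E] holding=A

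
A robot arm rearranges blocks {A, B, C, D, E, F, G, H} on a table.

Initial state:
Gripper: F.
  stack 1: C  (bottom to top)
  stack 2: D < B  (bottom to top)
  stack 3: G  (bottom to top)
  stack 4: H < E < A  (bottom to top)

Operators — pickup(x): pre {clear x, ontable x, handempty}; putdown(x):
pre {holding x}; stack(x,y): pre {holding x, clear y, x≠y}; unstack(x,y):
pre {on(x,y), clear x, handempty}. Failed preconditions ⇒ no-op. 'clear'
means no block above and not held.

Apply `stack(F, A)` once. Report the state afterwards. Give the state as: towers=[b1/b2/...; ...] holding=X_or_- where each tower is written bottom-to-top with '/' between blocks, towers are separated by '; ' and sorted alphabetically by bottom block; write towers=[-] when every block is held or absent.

towers=[C; D/B; G; H/E/A/F] holding=-

before: towers=[C; D/B; G; H/E/A] holding=F
pre[stack(F, A)]: holding(F) yes, clear(A) yes, F≠A yes
all met → apply stack(F, A)
after:  towers=[C; D/B; G; H/E/A/F] holding=-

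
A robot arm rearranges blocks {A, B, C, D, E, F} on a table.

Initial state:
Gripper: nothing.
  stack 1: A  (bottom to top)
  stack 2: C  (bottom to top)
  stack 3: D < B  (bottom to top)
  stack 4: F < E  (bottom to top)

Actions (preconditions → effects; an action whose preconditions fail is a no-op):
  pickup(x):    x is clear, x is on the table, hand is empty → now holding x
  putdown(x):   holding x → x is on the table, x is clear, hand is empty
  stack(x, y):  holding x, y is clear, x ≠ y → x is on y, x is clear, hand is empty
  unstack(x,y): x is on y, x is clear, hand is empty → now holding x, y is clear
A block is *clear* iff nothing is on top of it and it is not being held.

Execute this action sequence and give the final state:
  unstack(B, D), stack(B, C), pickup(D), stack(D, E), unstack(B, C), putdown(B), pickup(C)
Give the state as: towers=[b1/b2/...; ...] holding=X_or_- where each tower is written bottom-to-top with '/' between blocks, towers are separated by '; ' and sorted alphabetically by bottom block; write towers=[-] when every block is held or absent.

towers=[A; B; F/E/D] holding=C

step 1 (unstack(B, D)): towers=[A; C; D; F/E] holding=B
step 2 (stack(B, C)): towers=[A; C/B; D; F/E] holding=-
step 3 (pickup(D)): towers=[A; C/B; F/E] holding=D
step 4 (stack(D, E)): towers=[A; C/B; F/E/D] holding=-
step 5 (unstack(B, C)): towers=[A; C; F/E/D] holding=B
step 6 (putdown(B)): towers=[A; B; C; F/E/D] holding=-
step 7 (pickup(C)): towers=[A; B; F/E/D] holding=C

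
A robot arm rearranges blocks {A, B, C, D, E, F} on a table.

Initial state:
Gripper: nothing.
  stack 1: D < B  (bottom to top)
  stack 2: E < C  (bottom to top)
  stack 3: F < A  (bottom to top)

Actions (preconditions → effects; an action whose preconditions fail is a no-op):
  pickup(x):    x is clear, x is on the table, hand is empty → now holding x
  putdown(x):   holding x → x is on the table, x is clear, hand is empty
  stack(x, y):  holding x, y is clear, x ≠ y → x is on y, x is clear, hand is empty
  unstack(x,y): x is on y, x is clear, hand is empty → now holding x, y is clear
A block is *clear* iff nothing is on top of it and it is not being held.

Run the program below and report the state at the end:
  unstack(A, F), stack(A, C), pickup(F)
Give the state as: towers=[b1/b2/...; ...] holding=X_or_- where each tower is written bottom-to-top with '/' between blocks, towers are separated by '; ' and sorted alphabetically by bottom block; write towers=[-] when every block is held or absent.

step 1 (unstack(A, F)): towers=[D/B; E/C; F] holding=A
step 2 (stack(A, C)): towers=[D/B; E/C/A; F] holding=-
step 3 (pickup(F)): towers=[D/B; E/C/A] holding=F

towers=[D/B; E/C/A] holding=F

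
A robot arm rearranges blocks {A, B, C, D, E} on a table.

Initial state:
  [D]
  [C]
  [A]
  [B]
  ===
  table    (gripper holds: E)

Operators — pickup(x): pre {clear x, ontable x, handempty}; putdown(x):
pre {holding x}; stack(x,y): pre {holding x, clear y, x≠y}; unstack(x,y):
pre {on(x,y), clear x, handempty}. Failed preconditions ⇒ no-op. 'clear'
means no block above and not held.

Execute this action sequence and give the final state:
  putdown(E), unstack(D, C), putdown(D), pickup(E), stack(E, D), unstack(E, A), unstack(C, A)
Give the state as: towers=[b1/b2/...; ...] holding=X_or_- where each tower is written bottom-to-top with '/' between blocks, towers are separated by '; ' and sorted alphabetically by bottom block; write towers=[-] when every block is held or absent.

towers=[B/A; D/E] holding=C

step 1 (putdown(E)): towers=[B/A/C/D; E] holding=-
step 2 (unstack(D, C)): towers=[B/A/C; E] holding=D
step 3 (putdown(D)): towers=[B/A/C; D; E] holding=-
step 4 (pickup(E)): towers=[B/A/C; D] holding=E
step 5 (stack(E, D)): towers=[B/A/C; D/E] holding=-
step 6 (unstack(E, A)) [no-op]: towers=[B/A/C; D/E] holding=-
step 7 (unstack(C, A)): towers=[B/A; D/E] holding=C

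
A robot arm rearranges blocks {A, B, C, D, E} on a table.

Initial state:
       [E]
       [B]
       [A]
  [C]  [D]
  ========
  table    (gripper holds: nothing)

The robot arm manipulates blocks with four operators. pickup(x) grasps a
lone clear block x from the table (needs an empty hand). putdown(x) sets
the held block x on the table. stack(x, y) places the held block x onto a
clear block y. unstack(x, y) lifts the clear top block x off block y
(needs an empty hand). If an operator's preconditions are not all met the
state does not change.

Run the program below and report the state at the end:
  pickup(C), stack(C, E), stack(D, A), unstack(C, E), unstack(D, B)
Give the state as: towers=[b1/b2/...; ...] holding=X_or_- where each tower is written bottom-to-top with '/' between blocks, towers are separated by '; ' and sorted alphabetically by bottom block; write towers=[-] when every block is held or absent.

towers=[D/A/B/E] holding=C

step 1 (pickup(C)): towers=[D/A/B/E] holding=C
step 2 (stack(C, E)): towers=[D/A/B/E/C] holding=-
step 3 (stack(D, A)) [no-op]: towers=[D/A/B/E/C] holding=-
step 4 (unstack(C, E)): towers=[D/A/B/E] holding=C
step 5 (unstack(D, B)) [no-op]: towers=[D/A/B/E] holding=C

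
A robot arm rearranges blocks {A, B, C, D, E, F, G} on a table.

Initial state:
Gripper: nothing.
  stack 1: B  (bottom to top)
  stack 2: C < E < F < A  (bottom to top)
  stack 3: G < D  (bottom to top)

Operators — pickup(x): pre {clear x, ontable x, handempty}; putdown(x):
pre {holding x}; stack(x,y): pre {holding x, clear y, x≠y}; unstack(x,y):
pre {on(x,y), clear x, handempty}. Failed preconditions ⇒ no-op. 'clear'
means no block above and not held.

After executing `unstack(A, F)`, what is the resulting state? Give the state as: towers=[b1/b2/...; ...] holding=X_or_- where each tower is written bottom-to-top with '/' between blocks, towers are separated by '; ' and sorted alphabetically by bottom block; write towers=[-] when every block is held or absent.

towers=[B; C/E/F; G/D] holding=A

before: towers=[B; C/E/F/A; G/D] holding=-
pre[unstack(A, F)]: on(A,F) yes, clear(A) yes, handempty yes
all met → apply unstack(A, F)
after:  towers=[B; C/E/F; G/D] holding=A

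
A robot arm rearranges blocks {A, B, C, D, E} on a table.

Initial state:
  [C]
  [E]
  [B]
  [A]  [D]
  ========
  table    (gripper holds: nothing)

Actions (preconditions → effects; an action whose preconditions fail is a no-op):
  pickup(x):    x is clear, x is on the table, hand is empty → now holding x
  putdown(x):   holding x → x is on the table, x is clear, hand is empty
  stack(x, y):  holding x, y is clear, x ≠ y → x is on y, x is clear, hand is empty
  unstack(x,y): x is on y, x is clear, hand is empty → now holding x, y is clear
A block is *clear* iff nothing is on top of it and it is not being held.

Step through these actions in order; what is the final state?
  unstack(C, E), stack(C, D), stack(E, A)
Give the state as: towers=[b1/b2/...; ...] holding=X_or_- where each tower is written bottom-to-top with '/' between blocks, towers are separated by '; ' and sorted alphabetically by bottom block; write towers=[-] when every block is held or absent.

step 1 (unstack(C, E)): towers=[A/B/E; D] holding=C
step 2 (stack(C, D)): towers=[A/B/E; D/C] holding=-
step 3 (stack(E, A)) [no-op]: towers=[A/B/E; D/C] holding=-

towers=[A/B/E; D/C] holding=-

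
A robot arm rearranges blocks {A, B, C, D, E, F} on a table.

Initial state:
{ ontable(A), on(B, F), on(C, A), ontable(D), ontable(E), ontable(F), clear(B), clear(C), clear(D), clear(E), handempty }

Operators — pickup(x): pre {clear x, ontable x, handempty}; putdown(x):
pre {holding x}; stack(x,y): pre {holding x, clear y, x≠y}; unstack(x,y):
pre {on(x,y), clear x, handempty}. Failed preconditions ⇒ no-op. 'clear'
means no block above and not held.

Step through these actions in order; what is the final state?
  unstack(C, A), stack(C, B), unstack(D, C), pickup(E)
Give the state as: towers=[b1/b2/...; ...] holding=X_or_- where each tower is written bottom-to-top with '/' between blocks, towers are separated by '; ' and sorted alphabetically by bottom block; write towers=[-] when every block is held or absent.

towers=[A; D; F/B/C] holding=E

step 1 (unstack(C, A)): towers=[A; D; E; F/B] holding=C
step 2 (stack(C, B)): towers=[A; D; E; F/B/C] holding=-
step 3 (unstack(D, C)) [no-op]: towers=[A; D; E; F/B/C] holding=-
step 4 (pickup(E)): towers=[A; D; F/B/C] holding=E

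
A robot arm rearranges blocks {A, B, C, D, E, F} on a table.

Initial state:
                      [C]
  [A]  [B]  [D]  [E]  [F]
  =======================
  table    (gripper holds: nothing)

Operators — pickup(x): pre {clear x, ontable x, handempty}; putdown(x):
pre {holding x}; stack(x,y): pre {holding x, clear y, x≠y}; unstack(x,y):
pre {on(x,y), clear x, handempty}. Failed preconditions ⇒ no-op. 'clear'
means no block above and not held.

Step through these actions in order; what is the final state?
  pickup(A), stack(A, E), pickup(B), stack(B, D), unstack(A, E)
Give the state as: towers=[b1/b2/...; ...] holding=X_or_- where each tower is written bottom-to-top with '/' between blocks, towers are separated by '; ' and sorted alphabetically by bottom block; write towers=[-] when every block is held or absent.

towers=[D/B; E; F/C] holding=A

step 1 (pickup(A)): towers=[B; D; E; F/C] holding=A
step 2 (stack(A, E)): towers=[B; D; E/A; F/C] holding=-
step 3 (pickup(B)): towers=[D; E/A; F/C] holding=B
step 4 (stack(B, D)): towers=[D/B; E/A; F/C] holding=-
step 5 (unstack(A, E)): towers=[D/B; E; F/C] holding=A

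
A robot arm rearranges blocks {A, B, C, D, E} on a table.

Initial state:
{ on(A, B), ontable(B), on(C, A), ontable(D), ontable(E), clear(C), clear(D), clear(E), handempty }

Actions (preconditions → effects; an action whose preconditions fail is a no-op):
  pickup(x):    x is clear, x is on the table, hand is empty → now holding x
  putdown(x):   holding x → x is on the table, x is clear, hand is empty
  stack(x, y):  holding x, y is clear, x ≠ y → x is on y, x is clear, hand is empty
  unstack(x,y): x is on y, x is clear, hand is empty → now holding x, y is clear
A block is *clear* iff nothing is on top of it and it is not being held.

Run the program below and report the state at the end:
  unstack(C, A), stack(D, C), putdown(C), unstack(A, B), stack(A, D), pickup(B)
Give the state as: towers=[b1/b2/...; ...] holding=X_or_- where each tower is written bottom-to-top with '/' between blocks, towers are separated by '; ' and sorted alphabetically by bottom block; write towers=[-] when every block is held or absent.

towers=[C; D/A; E] holding=B

step 1 (unstack(C, A)): towers=[B/A; D; E] holding=C
step 2 (stack(D, C)) [no-op]: towers=[B/A; D; E] holding=C
step 3 (putdown(C)): towers=[B/A; C; D; E] holding=-
step 4 (unstack(A, B)): towers=[B; C; D; E] holding=A
step 5 (stack(A, D)): towers=[B; C; D/A; E] holding=-
step 6 (pickup(B)): towers=[C; D/A; E] holding=B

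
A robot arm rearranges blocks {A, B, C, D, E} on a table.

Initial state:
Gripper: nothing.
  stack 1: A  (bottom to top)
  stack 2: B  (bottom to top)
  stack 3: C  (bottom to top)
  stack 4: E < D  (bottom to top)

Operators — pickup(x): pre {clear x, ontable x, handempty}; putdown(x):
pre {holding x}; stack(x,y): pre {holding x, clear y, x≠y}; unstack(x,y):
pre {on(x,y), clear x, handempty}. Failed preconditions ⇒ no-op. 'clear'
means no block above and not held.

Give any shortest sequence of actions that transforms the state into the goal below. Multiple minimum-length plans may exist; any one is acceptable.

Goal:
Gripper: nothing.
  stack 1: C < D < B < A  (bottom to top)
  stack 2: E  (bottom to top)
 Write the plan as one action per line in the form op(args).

unstack(D, E)
stack(D, C)
pickup(B)
stack(B, D)
pickup(A)
stack(A, B)

step 1 (unstack(D, E)): towers=[A; B; C; E] holding=D
step 2 (stack(D, C)): towers=[A; B; C/D; E] holding=-
step 3 (pickup(B)): towers=[A; C/D; E] holding=B
step 4 (stack(B, D)): towers=[A; C/D/B; E] holding=-
step 5 (pickup(A)): towers=[C/D/B; E] holding=A
step 6 (stack(A, B)): towers=[C/D/B/A; E] holding=-
goal check: towers=[C/D/B/A; E] holding=- — reached (length 6, optimal by BFS)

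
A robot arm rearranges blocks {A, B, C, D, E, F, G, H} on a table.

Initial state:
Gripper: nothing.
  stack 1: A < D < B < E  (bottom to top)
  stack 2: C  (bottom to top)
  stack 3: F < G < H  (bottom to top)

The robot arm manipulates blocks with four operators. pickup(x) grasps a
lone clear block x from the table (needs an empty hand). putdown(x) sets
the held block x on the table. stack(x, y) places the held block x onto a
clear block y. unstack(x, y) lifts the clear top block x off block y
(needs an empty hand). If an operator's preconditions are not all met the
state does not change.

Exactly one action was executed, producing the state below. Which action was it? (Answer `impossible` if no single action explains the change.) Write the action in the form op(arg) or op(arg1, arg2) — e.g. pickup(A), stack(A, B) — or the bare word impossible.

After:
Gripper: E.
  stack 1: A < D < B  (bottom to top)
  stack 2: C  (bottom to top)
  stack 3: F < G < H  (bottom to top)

unstack(E, B)

target: towers=[A/D/B; C; F/G/H] holding=E
     unstack(E, B) → towers=[A/D/B; C; F/G/H] holding=E  ← match
     unstack(H, G) → towers=[A/D/B/E; C; F/G] holding=H
         pickup(C) → towers=[A/D/B/E; F/G/H] holding=C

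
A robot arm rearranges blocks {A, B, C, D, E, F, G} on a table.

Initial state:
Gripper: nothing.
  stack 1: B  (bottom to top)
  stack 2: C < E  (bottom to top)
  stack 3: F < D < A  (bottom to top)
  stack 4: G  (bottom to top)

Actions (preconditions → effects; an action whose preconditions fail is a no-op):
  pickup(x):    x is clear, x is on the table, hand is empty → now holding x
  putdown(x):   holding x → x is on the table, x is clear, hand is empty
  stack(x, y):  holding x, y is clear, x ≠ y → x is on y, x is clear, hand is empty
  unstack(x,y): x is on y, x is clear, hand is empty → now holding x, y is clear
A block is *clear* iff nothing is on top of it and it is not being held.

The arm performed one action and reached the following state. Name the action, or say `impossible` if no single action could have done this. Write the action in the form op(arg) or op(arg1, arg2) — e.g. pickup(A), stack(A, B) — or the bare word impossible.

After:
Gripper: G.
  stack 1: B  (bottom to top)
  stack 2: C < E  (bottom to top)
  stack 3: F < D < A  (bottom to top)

target: towers=[B; C/E; F/D/A] holding=G
         pickup(B) → towers=[C/E; F/D/A; G] holding=B
         pickup(G) → towers=[B; C/E; F/D/A] holding=G  ← match
     unstack(A, D) → towers=[B; C/E; F/D; G] holding=A
     unstack(E, C) → towers=[B; C; F/D/A; G] holding=E

pickup(G)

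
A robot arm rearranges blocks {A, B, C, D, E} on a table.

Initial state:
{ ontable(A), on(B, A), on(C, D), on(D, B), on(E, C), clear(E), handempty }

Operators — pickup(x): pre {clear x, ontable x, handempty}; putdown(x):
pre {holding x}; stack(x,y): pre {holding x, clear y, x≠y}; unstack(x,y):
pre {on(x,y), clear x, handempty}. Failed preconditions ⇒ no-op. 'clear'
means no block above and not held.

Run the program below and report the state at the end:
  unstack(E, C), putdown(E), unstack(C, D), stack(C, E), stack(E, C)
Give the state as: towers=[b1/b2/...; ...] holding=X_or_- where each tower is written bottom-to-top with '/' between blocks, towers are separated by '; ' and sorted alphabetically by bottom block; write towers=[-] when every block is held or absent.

towers=[A/B/D; E/C] holding=-

step 1 (unstack(E, C)): towers=[A/B/D/C] holding=E
step 2 (putdown(E)): towers=[A/B/D/C; E] holding=-
step 3 (unstack(C, D)): towers=[A/B/D; E] holding=C
step 4 (stack(C, E)): towers=[A/B/D; E/C] holding=-
step 5 (stack(E, C)) [no-op]: towers=[A/B/D; E/C] holding=-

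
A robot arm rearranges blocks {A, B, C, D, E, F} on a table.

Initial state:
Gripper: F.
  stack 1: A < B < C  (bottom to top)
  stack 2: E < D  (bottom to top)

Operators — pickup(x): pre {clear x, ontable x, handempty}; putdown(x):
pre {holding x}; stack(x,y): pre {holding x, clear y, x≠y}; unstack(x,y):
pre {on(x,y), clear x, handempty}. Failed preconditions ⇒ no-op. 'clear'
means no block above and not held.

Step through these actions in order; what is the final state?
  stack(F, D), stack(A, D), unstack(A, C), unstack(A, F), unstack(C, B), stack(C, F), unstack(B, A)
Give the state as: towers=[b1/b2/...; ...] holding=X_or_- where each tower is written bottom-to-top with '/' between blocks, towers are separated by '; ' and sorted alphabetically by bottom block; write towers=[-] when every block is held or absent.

towers=[A; E/D/F/C] holding=B

step 1 (stack(F, D)): towers=[A/B/C; E/D/F] holding=-
step 2 (stack(A, D)) [no-op]: towers=[A/B/C; E/D/F] holding=-
step 3 (unstack(A, C)) [no-op]: towers=[A/B/C; E/D/F] holding=-
step 4 (unstack(A, F)) [no-op]: towers=[A/B/C; E/D/F] holding=-
step 5 (unstack(C, B)): towers=[A/B; E/D/F] holding=C
step 6 (stack(C, F)): towers=[A/B; E/D/F/C] holding=-
step 7 (unstack(B, A)): towers=[A; E/D/F/C] holding=B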